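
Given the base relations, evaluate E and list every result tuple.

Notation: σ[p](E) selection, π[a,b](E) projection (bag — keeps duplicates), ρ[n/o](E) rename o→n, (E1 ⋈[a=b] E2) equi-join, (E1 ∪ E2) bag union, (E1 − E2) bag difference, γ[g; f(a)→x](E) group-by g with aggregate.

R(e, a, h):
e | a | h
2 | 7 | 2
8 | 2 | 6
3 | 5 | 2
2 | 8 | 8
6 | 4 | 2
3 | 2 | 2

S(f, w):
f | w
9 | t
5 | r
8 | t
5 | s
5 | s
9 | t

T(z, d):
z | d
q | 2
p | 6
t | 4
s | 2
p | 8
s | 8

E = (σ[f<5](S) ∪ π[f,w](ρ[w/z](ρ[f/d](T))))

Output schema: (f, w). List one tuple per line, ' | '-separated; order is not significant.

Subexpression sizes:
  S → 6
  σ[f<5](S) → 0
  T → 6
  ρ[f/d](T) → 6
  ρ[w/z](ρ[f/d](T)) → 6
  π[f,w](ρ[w/z](ρ[f/d](T))) → 6
  (σ[f<5](S) ∪ π[f,w](ρ[w/z](ρ[f/d](T)))) → 6

== RESULT ==
f | w
2 | q
2 | s
4 | t
6 | p
8 | p
8 | s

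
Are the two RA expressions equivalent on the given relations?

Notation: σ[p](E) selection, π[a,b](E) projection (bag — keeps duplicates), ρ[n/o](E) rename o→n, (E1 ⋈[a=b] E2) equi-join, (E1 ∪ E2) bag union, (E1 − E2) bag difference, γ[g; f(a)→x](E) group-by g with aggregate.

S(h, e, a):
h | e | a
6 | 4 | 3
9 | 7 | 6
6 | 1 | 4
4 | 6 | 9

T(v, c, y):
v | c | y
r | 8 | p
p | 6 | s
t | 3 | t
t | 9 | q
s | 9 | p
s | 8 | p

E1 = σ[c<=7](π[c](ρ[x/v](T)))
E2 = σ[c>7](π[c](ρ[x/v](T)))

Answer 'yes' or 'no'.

E1 stepwise |·|:
  T → 6
  ρ[x/v](T) → 6
  π[c](ρ[x/v](T)) → 6
  σ[c<=7](π[c](ρ[x/v](T))) → 2
E2 stepwise |·|:
  T → 6
  ρ[x/v](T) → 6
  π[c](ρ[x/v](T)) → 6
  σ[c>7](π[c](ρ[x/v](T))) → 4

E1 result:
c
3
6
E2 result:
c
8
8
9
9
Witness: (6,) appears 1× in E1 but 0× in E2.

no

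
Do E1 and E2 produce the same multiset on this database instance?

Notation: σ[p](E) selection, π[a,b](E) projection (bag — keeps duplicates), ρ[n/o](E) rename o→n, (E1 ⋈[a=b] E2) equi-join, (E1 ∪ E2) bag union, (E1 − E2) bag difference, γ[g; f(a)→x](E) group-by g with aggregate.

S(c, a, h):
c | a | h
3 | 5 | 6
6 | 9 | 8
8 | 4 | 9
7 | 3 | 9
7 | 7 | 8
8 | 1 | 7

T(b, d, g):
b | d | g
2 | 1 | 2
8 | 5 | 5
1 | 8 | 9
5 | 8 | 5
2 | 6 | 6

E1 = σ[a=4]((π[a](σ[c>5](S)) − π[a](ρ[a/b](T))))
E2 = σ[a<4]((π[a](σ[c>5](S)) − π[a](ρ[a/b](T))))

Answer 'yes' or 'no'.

E1 row counts bottom-up:
  S → 6
  σ[c>5](S) → 5
  π[a](σ[c>5](S)) → 5
  T → 5
  ρ[a/b](T) → 5
  π[a](ρ[a/b](T)) → 5
  (π[a](σ[c>5](S)) − π[a](ρ[a/b](T))) → 4
  σ[a=4]((π[a](σ[c>5](S)) − π[a](ρ[a/b](T)))) → 1
E2 row counts bottom-up:
  S → 6
  σ[c>5](S) → 5
  π[a](σ[c>5](S)) → 5
  T → 5
  ρ[a/b](T) → 5
  π[a](ρ[a/b](T)) → 5
  (π[a](σ[c>5](S)) − π[a](ρ[a/b](T))) → 4
  σ[a<4]((π[a](σ[c>5](S)) − π[a](ρ[a/b](T)))) → 1

E1 result:
a
4
E2 result:
a
3
Witness: (3,) appears 0× in E1 but 1× in E2.

no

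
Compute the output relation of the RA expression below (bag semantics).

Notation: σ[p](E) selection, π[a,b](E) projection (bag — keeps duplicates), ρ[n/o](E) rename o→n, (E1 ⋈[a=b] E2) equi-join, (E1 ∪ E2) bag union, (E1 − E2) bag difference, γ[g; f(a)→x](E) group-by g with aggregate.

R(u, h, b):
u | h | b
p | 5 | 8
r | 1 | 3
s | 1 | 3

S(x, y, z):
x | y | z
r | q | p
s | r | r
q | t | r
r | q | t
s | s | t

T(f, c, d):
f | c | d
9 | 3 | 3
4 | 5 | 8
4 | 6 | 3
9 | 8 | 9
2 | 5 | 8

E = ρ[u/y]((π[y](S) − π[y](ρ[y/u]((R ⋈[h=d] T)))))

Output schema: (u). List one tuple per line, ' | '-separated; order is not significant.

Subexpression sizes:
  S → 5
  π[y](S) → 5
  R → 3
  T → 5
  (R ⋈[h=d] T) → 0
  ρ[y/u]((R ⋈[h=d] T)) → 0
  π[y](ρ[y/u]((R ⋈[h=d] T))) → 0
  (π[y](S) − π[y](ρ[y/u]((R ⋈[h=d] T)))) → 5
  ρ[u/y]((π[y](S) − π[y](ρ[y/u]((R ⋈[h=d] T))))) → 5

== RESULT ==
u
q
q
r
s
t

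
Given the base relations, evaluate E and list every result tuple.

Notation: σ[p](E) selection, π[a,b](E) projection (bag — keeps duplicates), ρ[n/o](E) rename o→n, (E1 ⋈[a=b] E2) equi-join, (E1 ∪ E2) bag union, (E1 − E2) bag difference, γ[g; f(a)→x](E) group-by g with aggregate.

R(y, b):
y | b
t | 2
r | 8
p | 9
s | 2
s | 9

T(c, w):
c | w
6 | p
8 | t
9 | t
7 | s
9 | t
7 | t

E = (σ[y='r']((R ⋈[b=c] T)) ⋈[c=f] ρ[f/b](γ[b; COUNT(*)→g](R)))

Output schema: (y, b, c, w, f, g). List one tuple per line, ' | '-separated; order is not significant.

Stepwise |·|:
  R → 5
  T → 6
  (R ⋈[b=c] T) → 5
  σ[y='r']((R ⋈[b=c] T)) → 1
  R → 5
  γ[b; COUNT(*)→g](R) → 3
  ρ[f/b](γ[b; COUNT(*)→g](R)) → 3
  (σ[y='r']((R ⋈[b=c] T)) ⋈[c=f] ρ[f/b](γ[b; COUNT(*)→g](R))) → 1

== RESULT ==
y | b | c | w | f | g
r | 8 | 8 | t | 8 | 1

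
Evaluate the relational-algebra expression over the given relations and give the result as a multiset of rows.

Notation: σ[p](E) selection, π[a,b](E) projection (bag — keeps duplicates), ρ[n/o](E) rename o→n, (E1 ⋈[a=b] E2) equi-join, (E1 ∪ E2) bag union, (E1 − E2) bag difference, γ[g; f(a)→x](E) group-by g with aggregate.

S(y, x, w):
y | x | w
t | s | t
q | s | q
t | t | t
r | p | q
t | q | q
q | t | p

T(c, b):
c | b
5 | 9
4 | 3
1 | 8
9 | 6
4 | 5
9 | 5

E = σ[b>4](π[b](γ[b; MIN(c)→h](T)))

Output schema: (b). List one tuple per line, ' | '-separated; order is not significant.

Per-node cardinality:
  T → 6
  γ[b; MIN(c)→h](T) → 5
  π[b](γ[b; MIN(c)→h](T)) → 5
  σ[b>4](π[b](γ[b; MIN(c)→h](T))) → 4

== RESULT ==
b
5
6
8
9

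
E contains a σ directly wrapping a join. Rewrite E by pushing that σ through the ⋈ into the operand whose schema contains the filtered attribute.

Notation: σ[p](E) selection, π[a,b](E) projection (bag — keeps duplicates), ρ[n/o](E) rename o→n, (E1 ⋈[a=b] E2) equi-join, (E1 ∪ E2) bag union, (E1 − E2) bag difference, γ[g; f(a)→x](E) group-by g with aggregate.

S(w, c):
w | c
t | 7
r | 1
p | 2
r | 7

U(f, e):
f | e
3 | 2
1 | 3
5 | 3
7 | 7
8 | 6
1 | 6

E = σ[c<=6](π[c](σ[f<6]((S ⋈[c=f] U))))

σ filters on f, owned by the right side.
E' = σ[c<=6](π[c]((S ⋈[c=f] σ[f<6](U))))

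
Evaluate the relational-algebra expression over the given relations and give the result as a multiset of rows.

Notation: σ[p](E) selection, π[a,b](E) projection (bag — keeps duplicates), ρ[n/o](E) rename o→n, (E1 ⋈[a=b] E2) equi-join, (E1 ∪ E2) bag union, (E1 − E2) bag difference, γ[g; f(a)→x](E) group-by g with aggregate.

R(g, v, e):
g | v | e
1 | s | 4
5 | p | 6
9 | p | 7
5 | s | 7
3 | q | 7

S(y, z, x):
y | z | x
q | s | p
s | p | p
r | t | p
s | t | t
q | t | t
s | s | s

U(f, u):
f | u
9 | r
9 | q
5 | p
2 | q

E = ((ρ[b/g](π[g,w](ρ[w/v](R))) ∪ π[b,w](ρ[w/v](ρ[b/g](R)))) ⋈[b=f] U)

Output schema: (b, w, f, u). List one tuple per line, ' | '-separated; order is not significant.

Per-node cardinality:
  R → 5
  ρ[w/v](R) → 5
  π[g,w](ρ[w/v](R)) → 5
  ρ[b/g](π[g,w](ρ[w/v](R))) → 5
  R → 5
  ρ[b/g](R) → 5
  ρ[w/v](ρ[b/g](R)) → 5
  π[b,w](ρ[w/v](ρ[b/g](R))) → 5
  (ρ[b/g](π[g,w](ρ[w/v](R))) ∪ π[b,w](ρ[w/v](ρ[b/g](R)))) → 10
  U → 4
  ((ρ[b/g](π[g,w](ρ[w/v](R))) ∪ π[b,w](ρ[w/v](ρ[b/g](R)))) ⋈[b=f] U) → 8

== RESULT ==
b | w | f | u
5 | p | 5 | p
5 | p | 5 | p
5 | s | 5 | p
5 | s | 5 | p
9 | p | 9 | q
9 | p | 9 | q
9 | p | 9 | r
9 | p | 9 | r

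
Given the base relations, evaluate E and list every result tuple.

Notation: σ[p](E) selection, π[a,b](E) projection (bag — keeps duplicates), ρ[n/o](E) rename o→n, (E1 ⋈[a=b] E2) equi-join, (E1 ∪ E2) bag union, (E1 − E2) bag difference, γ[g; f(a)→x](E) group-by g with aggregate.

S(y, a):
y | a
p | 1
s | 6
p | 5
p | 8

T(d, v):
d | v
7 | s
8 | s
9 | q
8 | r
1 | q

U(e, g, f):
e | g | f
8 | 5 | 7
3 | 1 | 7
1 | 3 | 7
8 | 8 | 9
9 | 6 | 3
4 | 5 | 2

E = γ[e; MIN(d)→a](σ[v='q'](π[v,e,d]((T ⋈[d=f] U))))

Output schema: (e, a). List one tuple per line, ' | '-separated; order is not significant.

Per-node cardinality:
  T → 5
  U → 6
  (T ⋈[d=f] U) → 4
  π[v,e,d]((T ⋈[d=f] U)) → 4
  σ[v='q'](π[v,e,d]((T ⋈[d=f] U))) → 1
  γ[e; MIN(d)→a](σ[v='q'](π[v,e,d]((T ⋈[d=f] U)))) → 1

== RESULT ==
e | a
8 | 9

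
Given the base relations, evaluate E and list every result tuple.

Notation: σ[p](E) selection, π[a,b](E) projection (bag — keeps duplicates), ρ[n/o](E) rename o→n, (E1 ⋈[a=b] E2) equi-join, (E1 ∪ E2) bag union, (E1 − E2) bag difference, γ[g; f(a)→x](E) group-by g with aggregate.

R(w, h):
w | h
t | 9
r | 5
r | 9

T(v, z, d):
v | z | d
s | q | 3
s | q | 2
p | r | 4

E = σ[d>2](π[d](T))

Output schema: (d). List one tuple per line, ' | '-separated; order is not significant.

Stepwise |·|:
  T → 3
  π[d](T) → 3
  σ[d>2](π[d](T)) → 2

== RESULT ==
d
3
4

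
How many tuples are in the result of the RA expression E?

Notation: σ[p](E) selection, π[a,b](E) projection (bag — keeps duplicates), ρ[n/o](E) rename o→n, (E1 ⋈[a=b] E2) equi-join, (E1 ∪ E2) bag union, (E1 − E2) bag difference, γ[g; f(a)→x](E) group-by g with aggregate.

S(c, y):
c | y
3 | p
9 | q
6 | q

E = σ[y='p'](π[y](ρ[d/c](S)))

Stepwise |·|:
  S → 3
  ρ[d/c](S) → 3
  π[y](ρ[d/c](S)) → 3
  σ[y='p'](π[y](ρ[d/c](S))) → 1

|E| = 1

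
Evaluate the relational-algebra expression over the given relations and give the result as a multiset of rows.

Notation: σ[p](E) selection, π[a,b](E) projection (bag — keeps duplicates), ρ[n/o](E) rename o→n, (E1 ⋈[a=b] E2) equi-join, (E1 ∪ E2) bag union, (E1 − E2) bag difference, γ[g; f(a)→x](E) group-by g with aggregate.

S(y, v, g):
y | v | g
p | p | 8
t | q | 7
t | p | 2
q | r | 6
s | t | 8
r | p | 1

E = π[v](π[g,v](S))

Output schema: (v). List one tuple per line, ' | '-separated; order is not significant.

Row counts bottom-up:
  S → 6
  π[g,v](S) → 6
  π[v](π[g,v](S)) → 6

== RESULT ==
v
p
p
p
q
r
t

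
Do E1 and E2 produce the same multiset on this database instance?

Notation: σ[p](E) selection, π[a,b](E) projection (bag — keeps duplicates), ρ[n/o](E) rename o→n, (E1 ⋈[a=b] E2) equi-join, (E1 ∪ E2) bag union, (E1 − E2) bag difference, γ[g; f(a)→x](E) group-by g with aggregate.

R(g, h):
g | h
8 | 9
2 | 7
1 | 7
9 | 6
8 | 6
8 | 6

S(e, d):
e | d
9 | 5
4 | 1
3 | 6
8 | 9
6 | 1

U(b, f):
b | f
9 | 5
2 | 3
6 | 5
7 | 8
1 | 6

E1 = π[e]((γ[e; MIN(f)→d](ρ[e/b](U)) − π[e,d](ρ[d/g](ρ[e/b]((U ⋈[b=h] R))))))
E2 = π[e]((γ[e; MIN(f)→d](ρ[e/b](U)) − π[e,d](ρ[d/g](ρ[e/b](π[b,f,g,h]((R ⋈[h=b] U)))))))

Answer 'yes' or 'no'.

E1 stepwise |·|:
  U → 5
  ρ[e/b](U) → 5
  γ[e; MIN(f)→d](ρ[e/b](U)) → 5
  U → 5
  R → 6
  (U ⋈[b=h] R) → 6
  ρ[e/b]((U ⋈[b=h] R)) → 6
  ρ[d/g](ρ[e/b]((U ⋈[b=h] R))) → 6
  π[e,d](ρ[d/g](ρ[e/b]((U ⋈[b=h] R)))) → 6
  (γ[e; MIN(f)→d](ρ[e/b](U)) − π[e,d](ρ[d/g](ρ[e/b]((U ⋈[b=h] R))))) → 5
  π[e]((γ[e; MIN(f)→d](ρ[e/b](U)) − π[e,d](ρ[d/g](ρ[e/b]((U ⋈[b=h] R)))))) → 5
E2 stepwise |·|:
  U → 5
  ρ[e/b](U) → 5
  γ[e; MIN(f)→d](ρ[e/b](U)) → 5
  R → 6
  U → 5
  (R ⋈[h=b] U) → 6
  π[b,f,g,h]((R ⋈[h=b] U)) → 6
  ρ[e/b](π[b,f,g,h]((R ⋈[h=b] U))) → 6
  ρ[d/g](ρ[e/b](π[b,f,g,h]((R ⋈[h=b] U)))) → 6
  π[e,d](ρ[d/g](ρ[e/b](π[b,f,g,h]((R ⋈[h=b] U))))) → 6
  (γ[e; MIN(f)→d](ρ[e/b](U)) − π[e,d](ρ[d/g](ρ[e/b](π[b,f,g,h]((R ⋈[h=b] U)))))) → 5
  π[e]((γ[e; MIN(f)→d](ρ[e/b](U)) − π[e,d](ρ[d/g](ρ[e/b](π[b,f,g,h]((R ⋈[h=b] U))))))) → 5

E1 and E2 produce the same multiset:
e
1
2
6
7
9

yes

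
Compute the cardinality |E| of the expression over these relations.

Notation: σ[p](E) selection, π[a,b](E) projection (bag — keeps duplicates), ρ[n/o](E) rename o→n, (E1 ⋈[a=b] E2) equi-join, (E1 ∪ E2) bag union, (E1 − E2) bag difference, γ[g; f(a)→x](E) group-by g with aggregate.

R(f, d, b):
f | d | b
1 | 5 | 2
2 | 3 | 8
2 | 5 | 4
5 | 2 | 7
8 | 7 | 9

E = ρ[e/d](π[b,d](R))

Subexpression sizes:
  R → 5
  π[b,d](R) → 5
  ρ[e/d](π[b,d](R)) → 5

|E| = 5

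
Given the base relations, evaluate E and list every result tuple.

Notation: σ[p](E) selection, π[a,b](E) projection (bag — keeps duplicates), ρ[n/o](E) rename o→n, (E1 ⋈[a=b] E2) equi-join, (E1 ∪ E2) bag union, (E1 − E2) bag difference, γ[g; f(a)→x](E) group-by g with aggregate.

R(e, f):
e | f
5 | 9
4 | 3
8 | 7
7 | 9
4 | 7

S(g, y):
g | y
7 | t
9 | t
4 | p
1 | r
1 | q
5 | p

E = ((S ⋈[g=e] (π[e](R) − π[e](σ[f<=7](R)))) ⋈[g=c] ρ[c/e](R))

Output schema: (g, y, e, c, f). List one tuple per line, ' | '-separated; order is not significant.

Per-node cardinality:
  S → 6
  R → 5
  π[e](R) → 5
  R → 5
  σ[f<=7](R) → 3
  π[e](σ[f<=7](R)) → 3
  (π[e](R) − π[e](σ[f<=7](R))) → 2
  (S ⋈[g=e] (π[e](R) − π[e](σ[f<=7](R)))) → 2
  R → 5
  ρ[c/e](R) → 5
  ((S ⋈[g=e] (π[e](R) − π[e](σ[f<=7](R)))) ⋈[g=c] ρ[c/e](R)) → 2

== RESULT ==
g | y | e | c | f
5 | p | 5 | 5 | 9
7 | t | 7 | 7 | 9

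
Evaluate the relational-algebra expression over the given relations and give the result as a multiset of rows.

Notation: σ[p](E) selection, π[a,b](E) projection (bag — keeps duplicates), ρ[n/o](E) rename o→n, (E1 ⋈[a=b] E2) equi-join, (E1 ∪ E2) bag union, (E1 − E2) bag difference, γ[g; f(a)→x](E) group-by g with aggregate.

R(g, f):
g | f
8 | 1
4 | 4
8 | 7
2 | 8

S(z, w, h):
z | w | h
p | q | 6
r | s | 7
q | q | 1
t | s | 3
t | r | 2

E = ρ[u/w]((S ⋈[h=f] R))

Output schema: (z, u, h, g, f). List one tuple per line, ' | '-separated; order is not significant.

Per-node cardinality:
  S → 5
  R → 4
  (S ⋈[h=f] R) → 2
  ρ[u/w]((S ⋈[h=f] R)) → 2

== RESULT ==
z | u | h | g | f
q | q | 1 | 8 | 1
r | s | 7 | 8 | 7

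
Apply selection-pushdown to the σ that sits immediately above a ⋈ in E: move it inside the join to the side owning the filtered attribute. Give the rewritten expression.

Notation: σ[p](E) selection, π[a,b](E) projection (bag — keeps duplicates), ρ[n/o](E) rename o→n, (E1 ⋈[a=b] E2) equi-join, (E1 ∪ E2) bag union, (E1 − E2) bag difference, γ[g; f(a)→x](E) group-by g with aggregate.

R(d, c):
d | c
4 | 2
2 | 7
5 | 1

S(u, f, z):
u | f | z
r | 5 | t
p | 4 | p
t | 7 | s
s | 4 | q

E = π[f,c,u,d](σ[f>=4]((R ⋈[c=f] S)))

σ filters on f, owned by the right side.
E' = π[f,c,u,d]((R ⋈[c=f] σ[f>=4](S)))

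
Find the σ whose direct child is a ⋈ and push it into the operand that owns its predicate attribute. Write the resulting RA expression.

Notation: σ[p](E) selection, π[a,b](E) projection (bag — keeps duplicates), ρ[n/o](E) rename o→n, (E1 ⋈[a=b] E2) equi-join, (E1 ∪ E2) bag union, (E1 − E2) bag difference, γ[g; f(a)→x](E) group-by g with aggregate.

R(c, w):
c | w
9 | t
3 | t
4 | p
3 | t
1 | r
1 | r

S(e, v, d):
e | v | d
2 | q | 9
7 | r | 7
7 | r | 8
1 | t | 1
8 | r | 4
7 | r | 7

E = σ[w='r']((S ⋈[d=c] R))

σ filters on w, owned by the right side.
E' = (S ⋈[d=c] σ[w='r'](R))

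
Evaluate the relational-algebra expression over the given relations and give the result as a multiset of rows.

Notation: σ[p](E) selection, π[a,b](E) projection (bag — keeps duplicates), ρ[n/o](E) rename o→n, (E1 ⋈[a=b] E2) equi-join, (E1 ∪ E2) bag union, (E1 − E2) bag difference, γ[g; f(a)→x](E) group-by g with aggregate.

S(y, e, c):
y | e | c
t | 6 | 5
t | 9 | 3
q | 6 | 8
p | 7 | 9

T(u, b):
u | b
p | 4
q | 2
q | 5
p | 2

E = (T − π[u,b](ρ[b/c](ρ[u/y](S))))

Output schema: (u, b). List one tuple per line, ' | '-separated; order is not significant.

Per-node cardinality:
  T → 4
  S → 4
  ρ[u/y](S) → 4
  ρ[b/c](ρ[u/y](S)) → 4
  π[u,b](ρ[b/c](ρ[u/y](S))) → 4
  (T − π[u,b](ρ[b/c](ρ[u/y](S)))) → 4

== RESULT ==
u | b
p | 2
p | 4
q | 2
q | 5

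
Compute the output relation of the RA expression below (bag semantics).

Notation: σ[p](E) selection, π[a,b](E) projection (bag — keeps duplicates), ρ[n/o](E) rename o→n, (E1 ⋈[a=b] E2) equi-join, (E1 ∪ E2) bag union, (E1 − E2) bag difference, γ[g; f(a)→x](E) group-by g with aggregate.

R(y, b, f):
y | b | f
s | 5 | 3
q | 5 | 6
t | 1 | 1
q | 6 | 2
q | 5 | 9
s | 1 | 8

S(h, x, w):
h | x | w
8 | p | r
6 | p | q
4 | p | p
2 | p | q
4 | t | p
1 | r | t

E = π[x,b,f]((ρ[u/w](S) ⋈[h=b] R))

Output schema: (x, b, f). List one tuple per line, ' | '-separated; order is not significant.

Per-node cardinality:
  S → 6
  ρ[u/w](S) → 6
  R → 6
  (ρ[u/w](S) ⋈[h=b] R) → 3
  π[x,b,f]((ρ[u/w](S) ⋈[h=b] R)) → 3

== RESULT ==
x | b | f
p | 6 | 2
r | 1 | 1
r | 1 | 8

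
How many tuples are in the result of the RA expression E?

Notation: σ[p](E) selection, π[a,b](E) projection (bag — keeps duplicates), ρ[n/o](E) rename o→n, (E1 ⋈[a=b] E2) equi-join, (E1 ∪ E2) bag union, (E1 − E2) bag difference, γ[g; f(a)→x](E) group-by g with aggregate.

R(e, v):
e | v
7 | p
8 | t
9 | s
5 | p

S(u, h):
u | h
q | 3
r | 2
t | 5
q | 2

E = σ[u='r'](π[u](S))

Row counts bottom-up:
  S → 4
  π[u](S) → 4
  σ[u='r'](π[u](S)) → 1

|E| = 1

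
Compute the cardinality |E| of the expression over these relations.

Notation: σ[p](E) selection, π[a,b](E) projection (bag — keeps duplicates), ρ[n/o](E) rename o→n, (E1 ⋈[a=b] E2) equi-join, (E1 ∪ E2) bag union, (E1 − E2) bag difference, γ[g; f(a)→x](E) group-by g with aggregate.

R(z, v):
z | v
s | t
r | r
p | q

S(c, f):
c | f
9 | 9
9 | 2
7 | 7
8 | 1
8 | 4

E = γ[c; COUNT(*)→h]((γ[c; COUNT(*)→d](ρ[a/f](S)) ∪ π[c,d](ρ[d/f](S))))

Subexpression sizes:
  S → 5
  ρ[a/f](S) → 5
  γ[c; COUNT(*)→d](ρ[a/f](S)) → 3
  S → 5
  ρ[d/f](S) → 5
  π[c,d](ρ[d/f](S)) → 5
  (γ[c; COUNT(*)→d](ρ[a/f](S)) ∪ π[c,d](ρ[d/f](S))) → 8
  γ[c; COUNT(*)→h]((γ[c; COUNT(*)→d](ρ[a/f](S)) ∪ π[c,d](ρ[d/f](S)))) → 3

|E| = 3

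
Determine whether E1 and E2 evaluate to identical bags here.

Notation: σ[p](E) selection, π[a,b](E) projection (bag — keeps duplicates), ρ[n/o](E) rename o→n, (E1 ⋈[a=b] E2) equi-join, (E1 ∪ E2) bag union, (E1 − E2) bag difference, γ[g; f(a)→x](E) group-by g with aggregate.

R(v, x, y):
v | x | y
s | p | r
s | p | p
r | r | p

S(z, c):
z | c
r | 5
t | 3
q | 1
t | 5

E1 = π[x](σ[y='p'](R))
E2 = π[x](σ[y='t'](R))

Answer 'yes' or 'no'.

E1 stepwise |·|:
  R → 3
  σ[y='p'](R) → 2
  π[x](σ[y='p'](R)) → 2
E2 stepwise |·|:
  R → 3
  σ[y='t'](R) → 0
  π[x](σ[y='t'](R)) → 0

E1 result:
x
p
r
E2 result:
x
(0 rows)
Witness: ('p',) appears 1× in E1 but 0× in E2.

no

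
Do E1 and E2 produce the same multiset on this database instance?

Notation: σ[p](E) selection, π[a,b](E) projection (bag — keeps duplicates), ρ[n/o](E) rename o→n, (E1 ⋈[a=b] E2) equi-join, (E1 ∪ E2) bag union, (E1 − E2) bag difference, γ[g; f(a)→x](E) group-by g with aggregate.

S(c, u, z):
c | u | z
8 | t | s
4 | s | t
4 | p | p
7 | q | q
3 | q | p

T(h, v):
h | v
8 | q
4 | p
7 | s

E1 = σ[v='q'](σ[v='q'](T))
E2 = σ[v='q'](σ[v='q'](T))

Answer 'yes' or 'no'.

E1 stepwise |·|:
  T → 3
  σ[v='q'](T) → 1
  σ[v='q'](σ[v='q'](T)) → 1
E2 stepwise |·|:
  T → 3
  σ[v='q'](T) → 1
  σ[v='q'](σ[v='q'](T)) → 1

E1 and E2 produce the same multiset:
h | v
8 | q

yes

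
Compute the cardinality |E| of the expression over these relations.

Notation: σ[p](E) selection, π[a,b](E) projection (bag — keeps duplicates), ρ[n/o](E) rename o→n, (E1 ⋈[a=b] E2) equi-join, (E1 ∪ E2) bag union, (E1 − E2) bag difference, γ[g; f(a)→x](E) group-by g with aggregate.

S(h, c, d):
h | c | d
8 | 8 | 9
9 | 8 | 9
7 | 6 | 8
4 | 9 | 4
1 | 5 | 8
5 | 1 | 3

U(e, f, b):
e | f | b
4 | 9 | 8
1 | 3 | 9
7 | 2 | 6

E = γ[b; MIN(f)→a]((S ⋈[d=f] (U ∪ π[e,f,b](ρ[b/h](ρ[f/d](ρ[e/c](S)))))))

Row counts bottom-up:
  S → 6
  U → 3
  S → 6
  ρ[e/c](S) → 6
  ρ[f/d](ρ[e/c](S)) → 6
  ρ[b/h](ρ[f/d](ρ[e/c](S))) → 6
  π[e,f,b](ρ[b/h](ρ[f/d](ρ[e/c](S)))) → 6
  (U ∪ π[e,f,b](ρ[b/h](ρ[f/d](ρ[e/c](S))))) → 9
  (S ⋈[d=f] (U ∪ π[e,f,b](ρ[b/h](ρ[f/d](ρ[e/c](S)))))) → 13
  γ[b; MIN(f)→a]((S ⋈[d=f] (U ∪ π[e,f,b](ρ[b/h](ρ[f/d](ρ[e/c](S))))))) → 6

|E| = 6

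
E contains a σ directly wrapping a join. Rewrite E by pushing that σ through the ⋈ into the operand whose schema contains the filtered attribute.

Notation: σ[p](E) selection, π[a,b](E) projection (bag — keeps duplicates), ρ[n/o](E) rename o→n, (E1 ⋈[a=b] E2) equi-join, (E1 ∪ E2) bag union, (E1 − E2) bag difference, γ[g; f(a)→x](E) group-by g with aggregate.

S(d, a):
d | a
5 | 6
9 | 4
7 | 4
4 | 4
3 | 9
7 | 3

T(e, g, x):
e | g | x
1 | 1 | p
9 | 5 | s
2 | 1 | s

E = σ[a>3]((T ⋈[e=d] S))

σ filters on a, owned by the right side.
E' = (T ⋈[e=d] σ[a>3](S))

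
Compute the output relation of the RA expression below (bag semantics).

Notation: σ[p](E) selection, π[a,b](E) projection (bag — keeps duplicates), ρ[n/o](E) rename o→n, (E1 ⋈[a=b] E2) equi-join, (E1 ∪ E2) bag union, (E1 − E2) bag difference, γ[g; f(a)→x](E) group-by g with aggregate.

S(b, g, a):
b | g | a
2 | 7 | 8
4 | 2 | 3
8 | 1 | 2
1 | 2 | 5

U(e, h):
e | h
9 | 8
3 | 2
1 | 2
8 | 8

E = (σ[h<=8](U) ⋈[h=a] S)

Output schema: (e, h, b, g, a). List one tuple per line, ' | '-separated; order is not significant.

Row counts bottom-up:
  U → 4
  σ[h<=8](U) → 4
  S → 4
  (σ[h<=8](U) ⋈[h=a] S) → 4

== RESULT ==
e | h | b | g | a
1 | 2 | 8 | 1 | 2
3 | 2 | 8 | 1 | 2
8 | 8 | 2 | 7 | 8
9 | 8 | 2 | 7 | 8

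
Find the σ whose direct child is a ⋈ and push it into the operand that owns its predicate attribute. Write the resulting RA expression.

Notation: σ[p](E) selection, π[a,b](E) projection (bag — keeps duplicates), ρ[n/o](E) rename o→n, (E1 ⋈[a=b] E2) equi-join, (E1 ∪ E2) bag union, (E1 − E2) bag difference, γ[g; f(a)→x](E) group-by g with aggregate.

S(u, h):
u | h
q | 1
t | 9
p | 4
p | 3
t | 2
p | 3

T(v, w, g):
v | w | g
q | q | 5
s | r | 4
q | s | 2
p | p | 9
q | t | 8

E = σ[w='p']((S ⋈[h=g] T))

σ filters on w, owned by the right side.
E' = (S ⋈[h=g] σ[w='p'](T))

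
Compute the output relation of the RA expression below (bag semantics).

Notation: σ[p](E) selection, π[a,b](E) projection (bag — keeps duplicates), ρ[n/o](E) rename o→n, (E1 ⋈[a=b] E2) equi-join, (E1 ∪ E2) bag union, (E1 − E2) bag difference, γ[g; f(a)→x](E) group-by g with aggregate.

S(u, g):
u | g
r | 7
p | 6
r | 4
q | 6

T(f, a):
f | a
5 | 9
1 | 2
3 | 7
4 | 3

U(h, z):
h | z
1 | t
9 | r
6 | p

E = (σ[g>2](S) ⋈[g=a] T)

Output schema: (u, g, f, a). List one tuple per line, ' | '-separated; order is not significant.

Row counts bottom-up:
  S → 4
  σ[g>2](S) → 4
  T → 4
  (σ[g>2](S) ⋈[g=a] T) → 1

== RESULT ==
u | g | f | a
r | 7 | 3 | 7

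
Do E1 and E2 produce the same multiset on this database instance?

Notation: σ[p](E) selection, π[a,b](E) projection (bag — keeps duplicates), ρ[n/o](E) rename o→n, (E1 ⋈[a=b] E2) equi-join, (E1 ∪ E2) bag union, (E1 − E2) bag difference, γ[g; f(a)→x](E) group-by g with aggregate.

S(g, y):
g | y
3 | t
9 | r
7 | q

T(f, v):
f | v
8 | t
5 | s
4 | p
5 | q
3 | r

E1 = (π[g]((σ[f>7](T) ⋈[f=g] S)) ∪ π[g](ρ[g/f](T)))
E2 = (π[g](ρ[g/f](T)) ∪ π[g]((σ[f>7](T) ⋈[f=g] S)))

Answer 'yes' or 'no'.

E1 per-node cardinality:
  T → 5
  σ[f>7](T) → 1
  S → 3
  (σ[f>7](T) ⋈[f=g] S) → 0
  π[g]((σ[f>7](T) ⋈[f=g] S)) → 0
  T → 5
  ρ[g/f](T) → 5
  π[g](ρ[g/f](T)) → 5
  (π[g]((σ[f>7](T) ⋈[f=g] S)) ∪ π[g](ρ[g/f](T))) → 5
E2 per-node cardinality:
  T → 5
  ρ[g/f](T) → 5
  π[g](ρ[g/f](T)) → 5
  T → 5
  σ[f>7](T) → 1
  S → 3
  (σ[f>7](T) ⋈[f=g] S) → 0
  π[g]((σ[f>7](T) ⋈[f=g] S)) → 0
  (π[g](ρ[g/f](T)) ∪ π[g]((σ[f>7](T) ⋈[f=g] S))) → 5

E1 and E2 produce the same multiset:
g
3
4
5
5
8

yes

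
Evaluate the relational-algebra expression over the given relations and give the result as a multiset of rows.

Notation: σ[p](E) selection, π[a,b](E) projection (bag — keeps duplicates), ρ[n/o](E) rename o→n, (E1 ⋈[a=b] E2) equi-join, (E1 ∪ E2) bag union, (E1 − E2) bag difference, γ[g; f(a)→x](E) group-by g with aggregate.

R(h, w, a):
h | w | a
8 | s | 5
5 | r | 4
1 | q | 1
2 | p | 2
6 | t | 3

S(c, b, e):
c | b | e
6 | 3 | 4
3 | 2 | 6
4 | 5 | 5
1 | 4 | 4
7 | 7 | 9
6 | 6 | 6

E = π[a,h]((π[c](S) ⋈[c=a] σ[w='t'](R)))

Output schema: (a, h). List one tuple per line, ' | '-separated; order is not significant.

Stepwise |·|:
  S → 6
  π[c](S) → 6
  R → 5
  σ[w='t'](R) → 1
  (π[c](S) ⋈[c=a] σ[w='t'](R)) → 1
  π[a,h]((π[c](S) ⋈[c=a] σ[w='t'](R))) → 1

== RESULT ==
a | h
3 | 6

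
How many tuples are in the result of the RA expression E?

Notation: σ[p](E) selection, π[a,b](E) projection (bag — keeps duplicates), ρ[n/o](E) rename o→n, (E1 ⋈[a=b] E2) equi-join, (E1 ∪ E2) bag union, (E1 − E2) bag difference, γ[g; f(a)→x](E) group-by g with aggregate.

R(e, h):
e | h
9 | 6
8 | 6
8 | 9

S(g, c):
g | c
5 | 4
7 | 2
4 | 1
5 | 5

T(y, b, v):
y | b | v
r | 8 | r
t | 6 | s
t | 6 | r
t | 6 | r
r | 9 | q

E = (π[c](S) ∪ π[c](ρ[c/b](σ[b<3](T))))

Per-node cardinality:
  S → 4
  π[c](S) → 4
  T → 5
  σ[b<3](T) → 0
  ρ[c/b](σ[b<3](T)) → 0
  π[c](ρ[c/b](σ[b<3](T))) → 0
  (π[c](S) ∪ π[c](ρ[c/b](σ[b<3](T)))) → 4

|E| = 4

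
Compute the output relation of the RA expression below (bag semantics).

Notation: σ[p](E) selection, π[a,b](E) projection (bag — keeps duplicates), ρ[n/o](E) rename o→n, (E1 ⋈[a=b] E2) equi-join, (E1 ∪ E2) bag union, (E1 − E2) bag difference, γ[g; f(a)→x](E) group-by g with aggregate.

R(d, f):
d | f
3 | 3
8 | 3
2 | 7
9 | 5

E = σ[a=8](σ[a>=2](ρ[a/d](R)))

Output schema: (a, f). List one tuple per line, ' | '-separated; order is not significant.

Row counts bottom-up:
  R → 4
  ρ[a/d](R) → 4
  σ[a>=2](ρ[a/d](R)) → 4
  σ[a=8](σ[a>=2](ρ[a/d](R))) → 1

== RESULT ==
a | f
8 | 3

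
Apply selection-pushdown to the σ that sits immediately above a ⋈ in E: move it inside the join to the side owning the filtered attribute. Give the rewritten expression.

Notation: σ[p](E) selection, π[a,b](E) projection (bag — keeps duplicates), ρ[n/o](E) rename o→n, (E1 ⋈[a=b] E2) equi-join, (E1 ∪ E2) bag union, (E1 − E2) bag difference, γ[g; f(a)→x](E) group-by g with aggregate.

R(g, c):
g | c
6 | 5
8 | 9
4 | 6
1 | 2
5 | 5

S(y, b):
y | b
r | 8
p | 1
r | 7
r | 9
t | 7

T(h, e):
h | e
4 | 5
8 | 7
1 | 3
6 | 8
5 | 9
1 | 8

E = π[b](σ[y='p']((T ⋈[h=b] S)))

σ filters on y, owned by the right side.
E' = π[b]((T ⋈[h=b] σ[y='p'](S)))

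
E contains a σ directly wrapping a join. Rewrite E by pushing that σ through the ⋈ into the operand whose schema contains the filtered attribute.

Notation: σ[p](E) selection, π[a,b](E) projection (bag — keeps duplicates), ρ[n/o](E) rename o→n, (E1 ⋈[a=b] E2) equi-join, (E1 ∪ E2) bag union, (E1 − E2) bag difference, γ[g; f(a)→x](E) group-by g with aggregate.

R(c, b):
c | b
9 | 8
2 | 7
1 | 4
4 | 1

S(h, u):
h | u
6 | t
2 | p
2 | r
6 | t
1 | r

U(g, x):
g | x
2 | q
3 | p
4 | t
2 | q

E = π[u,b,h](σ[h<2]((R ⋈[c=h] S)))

σ filters on h, owned by the right side.
E' = π[u,b,h]((R ⋈[c=h] σ[h<2](S)))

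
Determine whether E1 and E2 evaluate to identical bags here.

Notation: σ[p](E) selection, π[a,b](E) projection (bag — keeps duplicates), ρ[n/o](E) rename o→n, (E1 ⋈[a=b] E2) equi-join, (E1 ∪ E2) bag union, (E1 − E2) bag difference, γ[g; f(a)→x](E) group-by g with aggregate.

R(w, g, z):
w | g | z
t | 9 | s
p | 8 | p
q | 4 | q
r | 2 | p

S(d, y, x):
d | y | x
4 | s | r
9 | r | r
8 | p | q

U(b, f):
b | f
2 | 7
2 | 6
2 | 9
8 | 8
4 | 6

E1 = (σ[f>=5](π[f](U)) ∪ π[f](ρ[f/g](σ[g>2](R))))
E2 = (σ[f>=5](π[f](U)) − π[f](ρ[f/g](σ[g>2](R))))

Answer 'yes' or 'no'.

E1 per-node cardinality:
  U → 5
  π[f](U) → 5
  σ[f>=5](π[f](U)) → 5
  R → 4
  σ[g>2](R) → 3
  ρ[f/g](σ[g>2](R)) → 3
  π[f](ρ[f/g](σ[g>2](R))) → 3
  (σ[f>=5](π[f](U)) ∪ π[f](ρ[f/g](σ[g>2](R)))) → 8
E2 per-node cardinality:
  U → 5
  π[f](U) → 5
  σ[f>=5](π[f](U)) → 5
  R → 4
  σ[g>2](R) → 3
  ρ[f/g](σ[g>2](R)) → 3
  π[f](ρ[f/g](σ[g>2](R))) → 3
  (σ[f>=5](π[f](U)) − π[f](ρ[f/g](σ[g>2](R)))) → 3

E1 result:
f
4
6
6
7
8
8
9
9
E2 result:
f
6
6
7
Witness: (8,) appears 2× in E1 but 0× in E2.

no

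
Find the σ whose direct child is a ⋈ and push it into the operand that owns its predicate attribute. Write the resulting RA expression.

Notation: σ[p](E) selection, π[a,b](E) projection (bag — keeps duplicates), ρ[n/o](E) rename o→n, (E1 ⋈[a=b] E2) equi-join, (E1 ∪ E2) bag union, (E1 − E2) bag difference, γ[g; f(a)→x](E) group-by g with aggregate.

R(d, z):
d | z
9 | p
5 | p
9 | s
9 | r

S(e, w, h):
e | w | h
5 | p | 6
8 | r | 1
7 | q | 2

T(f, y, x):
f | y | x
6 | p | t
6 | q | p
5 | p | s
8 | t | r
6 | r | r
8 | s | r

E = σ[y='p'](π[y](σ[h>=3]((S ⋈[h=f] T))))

σ filters on h, owned by the left side.
E' = σ[y='p'](π[y]((σ[h>=3](S) ⋈[h=f] T)))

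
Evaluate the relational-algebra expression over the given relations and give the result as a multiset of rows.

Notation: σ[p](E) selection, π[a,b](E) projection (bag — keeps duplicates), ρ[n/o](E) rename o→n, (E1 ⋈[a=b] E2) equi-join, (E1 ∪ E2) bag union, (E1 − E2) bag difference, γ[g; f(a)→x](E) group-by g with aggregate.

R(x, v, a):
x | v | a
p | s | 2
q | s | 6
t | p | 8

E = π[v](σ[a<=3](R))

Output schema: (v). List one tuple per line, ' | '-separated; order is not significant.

Row counts bottom-up:
  R → 3
  σ[a<=3](R) → 1
  π[v](σ[a<=3](R)) → 1

== RESULT ==
v
s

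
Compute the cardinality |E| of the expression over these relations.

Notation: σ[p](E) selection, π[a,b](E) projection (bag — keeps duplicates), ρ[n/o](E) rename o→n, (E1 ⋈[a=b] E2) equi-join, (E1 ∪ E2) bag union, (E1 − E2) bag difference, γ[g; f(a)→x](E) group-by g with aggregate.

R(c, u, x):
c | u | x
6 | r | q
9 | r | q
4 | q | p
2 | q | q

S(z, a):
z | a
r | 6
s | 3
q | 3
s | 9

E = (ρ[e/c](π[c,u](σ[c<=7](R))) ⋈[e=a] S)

Row counts bottom-up:
  R → 4
  σ[c<=7](R) → 3
  π[c,u](σ[c<=7](R)) → 3
  ρ[e/c](π[c,u](σ[c<=7](R))) → 3
  S → 4
  (ρ[e/c](π[c,u](σ[c<=7](R))) ⋈[e=a] S) → 1

|E| = 1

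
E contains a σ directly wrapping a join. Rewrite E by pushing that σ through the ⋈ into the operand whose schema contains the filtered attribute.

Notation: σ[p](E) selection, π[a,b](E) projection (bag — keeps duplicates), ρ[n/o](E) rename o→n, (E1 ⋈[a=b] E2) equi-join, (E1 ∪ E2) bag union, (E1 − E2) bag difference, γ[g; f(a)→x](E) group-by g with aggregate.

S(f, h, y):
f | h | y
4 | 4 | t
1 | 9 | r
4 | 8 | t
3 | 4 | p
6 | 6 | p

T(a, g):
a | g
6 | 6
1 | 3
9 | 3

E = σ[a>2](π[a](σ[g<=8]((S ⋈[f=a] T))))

σ filters on g, owned by the right side.
E' = σ[a>2](π[a]((S ⋈[f=a] σ[g<=8](T))))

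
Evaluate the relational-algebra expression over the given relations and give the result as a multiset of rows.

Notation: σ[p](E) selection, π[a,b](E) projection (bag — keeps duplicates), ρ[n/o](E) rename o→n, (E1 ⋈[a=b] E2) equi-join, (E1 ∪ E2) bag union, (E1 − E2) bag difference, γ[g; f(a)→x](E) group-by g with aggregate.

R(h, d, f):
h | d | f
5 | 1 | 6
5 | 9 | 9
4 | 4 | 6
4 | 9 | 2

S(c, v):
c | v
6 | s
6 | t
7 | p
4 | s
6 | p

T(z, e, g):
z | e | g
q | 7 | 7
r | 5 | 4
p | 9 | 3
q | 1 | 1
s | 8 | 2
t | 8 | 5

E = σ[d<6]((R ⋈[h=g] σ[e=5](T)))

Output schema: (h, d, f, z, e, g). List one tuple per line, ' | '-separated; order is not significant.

Per-node cardinality:
  R → 4
  T → 6
  σ[e=5](T) → 1
  (R ⋈[h=g] σ[e=5](T)) → 2
  σ[d<6]((R ⋈[h=g] σ[e=5](T))) → 1

== RESULT ==
h | d | f | z | e | g
4 | 4 | 6 | r | 5 | 4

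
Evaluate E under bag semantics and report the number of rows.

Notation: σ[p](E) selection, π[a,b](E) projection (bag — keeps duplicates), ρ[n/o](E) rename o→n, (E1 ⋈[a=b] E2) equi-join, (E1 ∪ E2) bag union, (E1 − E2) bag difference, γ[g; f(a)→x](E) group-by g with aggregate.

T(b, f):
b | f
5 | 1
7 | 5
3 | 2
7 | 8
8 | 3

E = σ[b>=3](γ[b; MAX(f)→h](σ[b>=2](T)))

Subexpression sizes:
  T → 5
  σ[b>=2](T) → 5
  γ[b; MAX(f)→h](σ[b>=2](T)) → 4
  σ[b>=3](γ[b; MAX(f)→h](σ[b>=2](T))) → 4

|E| = 4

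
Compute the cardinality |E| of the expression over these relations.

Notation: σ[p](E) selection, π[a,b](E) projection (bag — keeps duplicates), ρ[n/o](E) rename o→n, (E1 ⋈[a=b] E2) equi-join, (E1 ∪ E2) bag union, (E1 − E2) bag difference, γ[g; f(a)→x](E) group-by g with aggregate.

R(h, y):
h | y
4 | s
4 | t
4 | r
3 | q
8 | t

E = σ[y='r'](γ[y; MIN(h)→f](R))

Subexpression sizes:
  R → 5
  γ[y; MIN(h)→f](R) → 4
  σ[y='r'](γ[y; MIN(h)→f](R)) → 1

|E| = 1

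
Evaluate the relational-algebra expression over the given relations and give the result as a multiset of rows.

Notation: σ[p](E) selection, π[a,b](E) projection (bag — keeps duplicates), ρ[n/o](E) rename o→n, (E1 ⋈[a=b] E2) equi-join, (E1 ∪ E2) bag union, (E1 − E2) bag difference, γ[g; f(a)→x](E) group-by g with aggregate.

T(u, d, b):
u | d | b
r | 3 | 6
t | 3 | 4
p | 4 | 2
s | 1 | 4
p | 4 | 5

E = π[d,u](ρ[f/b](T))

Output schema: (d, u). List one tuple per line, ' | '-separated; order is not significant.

Per-node cardinality:
  T → 5
  ρ[f/b](T) → 5
  π[d,u](ρ[f/b](T)) → 5

== RESULT ==
d | u
1 | s
3 | r
3 | t
4 | p
4 | p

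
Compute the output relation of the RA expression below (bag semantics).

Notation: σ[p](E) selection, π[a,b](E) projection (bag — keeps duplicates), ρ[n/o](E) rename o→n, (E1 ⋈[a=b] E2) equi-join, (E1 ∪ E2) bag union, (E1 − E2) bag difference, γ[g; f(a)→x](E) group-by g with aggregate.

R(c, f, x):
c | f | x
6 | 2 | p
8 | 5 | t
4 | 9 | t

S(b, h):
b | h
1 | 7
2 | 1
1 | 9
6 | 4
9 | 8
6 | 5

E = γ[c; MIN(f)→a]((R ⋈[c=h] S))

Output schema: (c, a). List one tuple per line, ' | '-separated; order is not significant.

Subexpression sizes:
  R → 3
  S → 6
  (R ⋈[c=h] S) → 2
  γ[c; MIN(f)→a]((R ⋈[c=h] S)) → 2

== RESULT ==
c | a
4 | 9
8 | 5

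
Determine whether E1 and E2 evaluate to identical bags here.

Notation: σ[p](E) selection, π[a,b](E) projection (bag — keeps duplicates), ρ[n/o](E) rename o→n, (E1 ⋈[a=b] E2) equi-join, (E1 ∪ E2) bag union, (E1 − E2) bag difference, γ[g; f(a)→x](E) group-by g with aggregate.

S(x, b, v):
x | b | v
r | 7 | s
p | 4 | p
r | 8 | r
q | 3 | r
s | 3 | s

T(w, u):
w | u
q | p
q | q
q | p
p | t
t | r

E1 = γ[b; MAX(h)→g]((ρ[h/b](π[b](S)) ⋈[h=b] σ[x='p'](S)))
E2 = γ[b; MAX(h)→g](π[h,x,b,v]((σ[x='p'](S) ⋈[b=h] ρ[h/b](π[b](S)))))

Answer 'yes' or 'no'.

E1 per-node cardinality:
  S → 5
  π[b](S) → 5
  ρ[h/b](π[b](S)) → 5
  S → 5
  σ[x='p'](S) → 1
  (ρ[h/b](π[b](S)) ⋈[h=b] σ[x='p'](S)) → 1
  γ[b; MAX(h)→g]((ρ[h/b](π[b](S)) ⋈[h=b] σ[x='p'](S))) → 1
E2 per-node cardinality:
  S → 5
  σ[x='p'](S) → 1
  S → 5
  π[b](S) → 5
  ρ[h/b](π[b](S)) → 5
  (σ[x='p'](S) ⋈[b=h] ρ[h/b](π[b](S))) → 1
  π[h,x,b,v]((σ[x='p'](S) ⋈[b=h] ρ[h/b](π[b](S)))) → 1
  γ[b; MAX(h)→g](π[h,x,b,v]((σ[x='p'](S) ⋈[b=h] ρ[h/b](π[b](S))))) → 1

E1 and E2 produce the same multiset:
b | g
4 | 4

yes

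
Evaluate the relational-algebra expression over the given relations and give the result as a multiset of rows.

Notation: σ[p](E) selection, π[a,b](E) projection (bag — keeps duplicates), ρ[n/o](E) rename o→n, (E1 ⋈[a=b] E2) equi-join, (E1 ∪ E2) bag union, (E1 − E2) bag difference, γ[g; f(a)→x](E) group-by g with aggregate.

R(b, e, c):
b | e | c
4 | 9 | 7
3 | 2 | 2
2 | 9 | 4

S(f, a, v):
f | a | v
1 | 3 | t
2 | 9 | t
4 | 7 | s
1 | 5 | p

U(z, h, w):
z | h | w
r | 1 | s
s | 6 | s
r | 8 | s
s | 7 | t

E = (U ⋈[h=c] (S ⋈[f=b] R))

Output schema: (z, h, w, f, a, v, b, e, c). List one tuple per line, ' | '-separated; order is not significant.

Stepwise |·|:
  U → 4
  S → 4
  R → 3
  (S ⋈[f=b] R) → 2
  (U ⋈[h=c] (S ⋈[f=b] R)) → 1

== RESULT ==
z | h | w | f | a | v | b | e | c
s | 7 | t | 4 | 7 | s | 4 | 9 | 7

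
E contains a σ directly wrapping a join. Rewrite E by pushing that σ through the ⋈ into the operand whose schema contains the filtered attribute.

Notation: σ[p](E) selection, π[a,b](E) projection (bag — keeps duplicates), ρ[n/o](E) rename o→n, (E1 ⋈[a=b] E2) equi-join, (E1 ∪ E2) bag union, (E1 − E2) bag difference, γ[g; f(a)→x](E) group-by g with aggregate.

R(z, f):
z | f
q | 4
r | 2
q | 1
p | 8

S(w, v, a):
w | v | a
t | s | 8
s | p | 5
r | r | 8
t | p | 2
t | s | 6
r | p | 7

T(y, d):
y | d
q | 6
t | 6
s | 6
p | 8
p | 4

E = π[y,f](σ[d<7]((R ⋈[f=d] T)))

σ filters on d, owned by the right side.
E' = π[y,f]((R ⋈[f=d] σ[d<7](T)))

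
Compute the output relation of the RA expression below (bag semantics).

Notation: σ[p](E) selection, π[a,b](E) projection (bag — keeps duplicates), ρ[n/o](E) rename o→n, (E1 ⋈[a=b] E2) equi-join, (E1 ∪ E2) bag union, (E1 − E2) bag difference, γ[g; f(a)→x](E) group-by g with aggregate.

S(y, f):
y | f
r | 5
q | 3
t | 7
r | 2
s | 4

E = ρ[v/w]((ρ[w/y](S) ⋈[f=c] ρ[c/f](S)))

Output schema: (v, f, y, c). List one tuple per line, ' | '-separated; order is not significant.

Subexpression sizes:
  S → 5
  ρ[w/y](S) → 5
  S → 5
  ρ[c/f](S) → 5
  (ρ[w/y](S) ⋈[f=c] ρ[c/f](S)) → 5
  ρ[v/w]((ρ[w/y](S) ⋈[f=c] ρ[c/f](S))) → 5

== RESULT ==
v | f | y | c
q | 3 | q | 3
r | 2 | r | 2
r | 5 | r | 5
s | 4 | s | 4
t | 7 | t | 7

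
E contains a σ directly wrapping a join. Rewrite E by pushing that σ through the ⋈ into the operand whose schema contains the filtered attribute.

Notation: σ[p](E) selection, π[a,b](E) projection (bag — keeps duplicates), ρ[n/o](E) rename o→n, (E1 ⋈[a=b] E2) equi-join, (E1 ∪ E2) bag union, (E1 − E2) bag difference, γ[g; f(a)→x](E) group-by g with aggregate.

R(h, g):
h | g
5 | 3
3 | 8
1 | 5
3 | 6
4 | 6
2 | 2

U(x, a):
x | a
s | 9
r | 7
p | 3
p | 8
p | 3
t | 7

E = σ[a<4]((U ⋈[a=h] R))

σ filters on a, owned by the left side.
E' = (σ[a<4](U) ⋈[a=h] R)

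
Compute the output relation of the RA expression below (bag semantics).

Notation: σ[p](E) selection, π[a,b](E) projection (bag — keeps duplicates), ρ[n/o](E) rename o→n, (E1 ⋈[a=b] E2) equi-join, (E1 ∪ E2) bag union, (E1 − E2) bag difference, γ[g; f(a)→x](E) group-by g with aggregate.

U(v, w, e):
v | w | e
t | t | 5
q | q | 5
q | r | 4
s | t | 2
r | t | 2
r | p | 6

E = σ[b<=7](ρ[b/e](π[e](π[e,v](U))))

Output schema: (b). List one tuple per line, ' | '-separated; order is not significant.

Stepwise |·|:
  U → 6
  π[e,v](U) → 6
  π[e](π[e,v](U)) → 6
  ρ[b/e](π[e](π[e,v](U))) → 6
  σ[b<=7](ρ[b/e](π[e](π[e,v](U)))) → 6

== RESULT ==
b
2
2
4
5
5
6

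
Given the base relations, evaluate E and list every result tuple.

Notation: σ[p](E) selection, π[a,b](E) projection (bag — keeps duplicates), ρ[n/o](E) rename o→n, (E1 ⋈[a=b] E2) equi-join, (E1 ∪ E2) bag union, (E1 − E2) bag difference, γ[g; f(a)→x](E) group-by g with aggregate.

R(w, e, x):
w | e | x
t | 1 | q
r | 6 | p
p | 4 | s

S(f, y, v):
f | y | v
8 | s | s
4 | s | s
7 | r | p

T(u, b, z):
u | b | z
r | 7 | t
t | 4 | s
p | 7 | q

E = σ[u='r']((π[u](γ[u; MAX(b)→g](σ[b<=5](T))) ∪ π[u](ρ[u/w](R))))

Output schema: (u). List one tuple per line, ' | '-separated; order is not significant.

Stepwise |·|:
  T → 3
  σ[b<=5](T) → 1
  γ[u; MAX(b)→g](σ[b<=5](T)) → 1
  π[u](γ[u; MAX(b)→g](σ[b<=5](T))) → 1
  R → 3
  ρ[u/w](R) → 3
  π[u](ρ[u/w](R)) → 3
  (π[u](γ[u; MAX(b)→g](σ[b<=5](T))) ∪ π[u](ρ[u/w](R))) → 4
  σ[u='r']((π[u](γ[u; MAX(b)→g](σ[b<=5](T))) ∪ π[u](ρ[u/w](R)))) → 1

== RESULT ==
u
r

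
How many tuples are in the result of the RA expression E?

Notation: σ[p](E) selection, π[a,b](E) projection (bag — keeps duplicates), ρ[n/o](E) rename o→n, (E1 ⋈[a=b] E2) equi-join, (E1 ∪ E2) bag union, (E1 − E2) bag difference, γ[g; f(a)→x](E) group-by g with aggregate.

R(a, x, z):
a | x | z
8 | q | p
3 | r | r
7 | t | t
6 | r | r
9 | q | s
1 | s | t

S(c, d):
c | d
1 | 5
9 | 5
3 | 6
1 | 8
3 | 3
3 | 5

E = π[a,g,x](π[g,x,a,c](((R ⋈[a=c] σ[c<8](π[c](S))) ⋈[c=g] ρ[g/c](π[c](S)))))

Stepwise |·|:
  R → 6
  S → 6
  π[c](S) → 6
  σ[c<8](π[c](S)) → 5
  (R ⋈[a=c] σ[c<8](π[c](S))) → 5
  S → 6
  π[c](S) → 6
  ρ[g/c](π[c](S)) → 6
  ((R ⋈[a=c] σ[c<8](π[c](S))) ⋈[c=g] ρ[g/c](π[c](S))) → 13
  π[g,x,a,c](((R ⋈[a=c] σ[c<8](π[c](S))) ⋈[c=g] ρ[g/c](π[c](S)))) → 13
  π[a,g,x](π[g,x,a,c](((R ⋈[a=c] σ[c<8](π[c](S))) ⋈[c=g] ρ[g/c](π[c](S))))) → 13

|E| = 13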